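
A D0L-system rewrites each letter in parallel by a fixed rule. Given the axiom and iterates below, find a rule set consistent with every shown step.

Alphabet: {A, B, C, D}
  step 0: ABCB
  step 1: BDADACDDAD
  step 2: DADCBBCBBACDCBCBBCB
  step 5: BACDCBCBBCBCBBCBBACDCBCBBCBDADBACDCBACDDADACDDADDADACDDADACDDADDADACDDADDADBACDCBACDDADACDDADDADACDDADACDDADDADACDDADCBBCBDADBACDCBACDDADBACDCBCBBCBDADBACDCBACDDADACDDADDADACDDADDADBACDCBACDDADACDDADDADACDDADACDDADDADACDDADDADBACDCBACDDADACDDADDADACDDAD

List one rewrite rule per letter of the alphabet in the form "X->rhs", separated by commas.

A->B, B->DAD, C->ACD, D->CB

  step 1 ⇒ step 2: BDADACDDAD ⇒ DAD·CB·B·CB·B·ACD·CB·CB·B·CB
    A ↦ B
    B ↦ DAD
    C ↦ ACD
    D ↦ CB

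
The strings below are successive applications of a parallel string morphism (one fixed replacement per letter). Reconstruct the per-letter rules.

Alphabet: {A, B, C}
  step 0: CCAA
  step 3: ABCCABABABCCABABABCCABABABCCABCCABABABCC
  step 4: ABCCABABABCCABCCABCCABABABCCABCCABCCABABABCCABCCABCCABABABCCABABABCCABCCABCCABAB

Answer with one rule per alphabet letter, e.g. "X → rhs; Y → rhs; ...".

  step 3 ⇒ step 4: ABCCABABABCCABABABCCABABABCCABCCABABABCC ⇒ ABC·C·AB·AB·ABC·C·ABC·C·ABC·C·AB·AB·ABC·C·ABC·C·ABC·C·AB·AB·ABC·C·ABC·C·ABC·C·AB·AB·ABC·C·AB·AB·ABC·C·ABC·C·ABC·C·AB·AB
    A ↦ ABC
    B ↦ C
    C ↦ AB

A->ABC, B->C, C->AB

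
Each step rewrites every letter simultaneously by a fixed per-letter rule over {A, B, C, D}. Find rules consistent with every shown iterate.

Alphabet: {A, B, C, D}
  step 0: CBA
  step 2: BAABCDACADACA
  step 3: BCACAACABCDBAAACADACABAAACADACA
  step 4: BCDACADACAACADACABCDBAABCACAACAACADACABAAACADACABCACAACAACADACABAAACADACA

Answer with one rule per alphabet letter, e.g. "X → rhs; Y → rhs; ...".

A->ACA, B->BC, C->D, D->BAA

  step 3 ⇒ step 4: BCACAACABCDBAAACADACABAAACADACA ⇒ BC·D·ACA·D·ACA·ACA·D·ACA·BC·D·BAA·BC·ACA·ACA·ACA·D·ACA·BAA·ACA·D·ACA·BC·ACA·ACA·ACA·D·ACA·BAA·ACA·D·ACA
    A ↦ ACA
    B ↦ BC
    C ↦ D
    D ↦ BAA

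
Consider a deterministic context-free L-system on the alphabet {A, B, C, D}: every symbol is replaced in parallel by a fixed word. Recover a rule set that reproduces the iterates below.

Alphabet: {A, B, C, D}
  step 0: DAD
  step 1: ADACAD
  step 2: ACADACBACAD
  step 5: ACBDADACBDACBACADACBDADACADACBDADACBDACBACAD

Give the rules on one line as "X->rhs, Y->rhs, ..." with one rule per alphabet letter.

A->AC, B->D, C->B, D->AD

  step 1 ⇒ step 2: ADACAD ⇒ AC·AD·AC·B·AC·AD
    A ↦ AC
    C ↦ B
    D ↦ AD
    B ↦ D  (constrained at step 2)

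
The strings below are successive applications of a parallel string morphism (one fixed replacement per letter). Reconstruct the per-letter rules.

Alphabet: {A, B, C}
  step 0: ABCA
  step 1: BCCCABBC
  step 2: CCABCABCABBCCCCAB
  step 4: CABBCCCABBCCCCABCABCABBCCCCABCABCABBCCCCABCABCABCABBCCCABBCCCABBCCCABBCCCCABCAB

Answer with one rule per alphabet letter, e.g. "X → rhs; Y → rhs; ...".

A->BC, B->C, C->CAB

  step 1 ⇒ step 2: BCCCABBC ⇒ C·CAB·CAB·CAB·BC·C·C·CAB
    A ↦ BC
    B ↦ C
    C ↦ CAB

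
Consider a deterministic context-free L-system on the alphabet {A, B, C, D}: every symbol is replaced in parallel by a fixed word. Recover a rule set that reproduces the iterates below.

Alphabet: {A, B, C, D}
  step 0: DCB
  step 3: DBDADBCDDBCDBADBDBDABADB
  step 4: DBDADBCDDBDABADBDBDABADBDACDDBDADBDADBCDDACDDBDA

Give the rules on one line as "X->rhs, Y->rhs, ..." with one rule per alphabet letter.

  step 3 ⇒ step 4: DBDADBCDDBCDBADBDBDABADB ⇒ DB·DA·DB·CD·DB·DA·BA·DB·DB·DA·BA·DB·DA·CD·DB·DA·DB·DA·DB·CD·DA·CD·DB·DA
    A ↦ CD
    B ↦ DA
    C ↦ BA
    D ↦ DB

A->CD, B->DA, C->BA, D->DB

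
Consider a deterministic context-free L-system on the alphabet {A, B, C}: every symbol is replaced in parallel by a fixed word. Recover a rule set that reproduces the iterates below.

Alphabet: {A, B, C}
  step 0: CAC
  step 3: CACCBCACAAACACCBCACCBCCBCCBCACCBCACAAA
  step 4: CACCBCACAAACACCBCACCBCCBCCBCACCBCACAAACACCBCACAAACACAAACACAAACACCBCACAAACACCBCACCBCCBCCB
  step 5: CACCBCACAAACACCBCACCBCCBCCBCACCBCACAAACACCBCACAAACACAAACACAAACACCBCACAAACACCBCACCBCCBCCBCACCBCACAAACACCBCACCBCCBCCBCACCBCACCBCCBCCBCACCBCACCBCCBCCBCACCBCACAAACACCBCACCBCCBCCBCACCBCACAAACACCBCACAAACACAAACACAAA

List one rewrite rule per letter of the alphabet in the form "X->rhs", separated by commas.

  step 4 ⇒ step 5: CACCBCACAAACACCBCACCBCCBCCBCACCBCACAAACACCBCACAAACACAAACACAAACACCBCACAAACACCBCACCBCCBCCB ⇒ CA·CCB·CA·CA·AA·CA·CCB·CA·CCB·CCB·CCB·CA·CCB·CA·CA·AA·CA·CCB·CA·CA·AA·CA·CA·AA·CA·CA·AA·CA·CCB·CA·CA·AA·CA·CCB·CA·CCB·CCB·CCB·CA·CCB·CA·CA·AA·CA·CCB·CA·CCB·CCB·CCB·CA·CCB·CA·CCB·CCB·CCB·CA·CCB·CA·CCB·CCB·CCB·CA·CCB·CA·CA·AA·CA·CCB·CA·CCB·CCB·CCB·CA·CCB·CA·CA·AA·CA·CCB·CA·CA·AA·CA·CA·AA·CA·CA·AA
    A ↦ CCB
    B ↦ AA
    C ↦ CA

A->CCB, B->AA, C->CA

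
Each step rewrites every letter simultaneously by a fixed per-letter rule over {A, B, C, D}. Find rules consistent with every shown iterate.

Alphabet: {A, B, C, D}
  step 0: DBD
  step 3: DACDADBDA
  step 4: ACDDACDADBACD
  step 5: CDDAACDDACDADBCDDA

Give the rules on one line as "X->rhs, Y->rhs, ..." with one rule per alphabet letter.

  step 4 ⇒ step 5: ACDDACDADBACD ⇒ CD·D·A·A·CD·D·A·CD·A·DB·CD·D·A
    A ↦ CD
    B ↦ DB
    C ↦ D
    D ↦ A

A->CD, B->DB, C->D, D->A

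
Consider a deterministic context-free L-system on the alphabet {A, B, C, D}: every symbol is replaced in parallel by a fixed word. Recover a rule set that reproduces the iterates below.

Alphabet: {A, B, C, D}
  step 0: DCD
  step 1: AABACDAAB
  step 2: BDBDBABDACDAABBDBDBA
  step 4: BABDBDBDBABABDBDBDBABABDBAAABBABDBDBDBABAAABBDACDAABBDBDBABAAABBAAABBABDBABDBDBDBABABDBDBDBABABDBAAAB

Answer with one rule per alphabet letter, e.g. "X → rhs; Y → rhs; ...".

  step 1 ⇒ step 2: AABACDAAB ⇒ BD·BD·BA·BD·ACD·AAB·BD·BD·BA
    A ↦ BD
    B ↦ BA
    C ↦ ACD
    D ↦ AAB

A->BD, B->BA, C->ACD, D->AAB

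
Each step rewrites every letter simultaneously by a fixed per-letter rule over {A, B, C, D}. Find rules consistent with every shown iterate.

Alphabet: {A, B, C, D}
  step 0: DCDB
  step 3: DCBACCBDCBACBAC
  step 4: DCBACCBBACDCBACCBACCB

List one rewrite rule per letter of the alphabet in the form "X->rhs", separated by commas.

  step 3 ⇒ step 4: DCBACCBDCBACBAC ⇒ DC·B·AC·C·B·B·AC·DC·B·AC·C·B·AC·C·B
    A ↦ C
    B ↦ AC
    C ↦ B
    D ↦ DC

A->C, B->AC, C->B, D->DC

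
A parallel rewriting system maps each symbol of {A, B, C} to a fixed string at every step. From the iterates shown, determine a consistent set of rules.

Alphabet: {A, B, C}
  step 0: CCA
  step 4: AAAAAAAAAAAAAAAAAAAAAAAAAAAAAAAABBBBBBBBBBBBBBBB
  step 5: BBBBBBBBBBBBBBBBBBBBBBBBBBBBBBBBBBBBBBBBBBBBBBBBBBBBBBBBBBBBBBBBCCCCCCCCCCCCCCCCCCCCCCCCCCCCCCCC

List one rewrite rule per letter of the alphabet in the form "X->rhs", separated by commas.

  step 4 ⇒ step 5: AAAAAAAAAAAAAAAAAAAAAAAAAAAAAAAABBBBBBBBBBBBBBBB ⇒ BB·BB·BB·BB·BB·BB·BB·BB·BB·BB·BB·BB·BB·BB·BB·BB·BB·BB·BB·BB·BB·BB·BB·BB·BB·BB·BB·BB·BB·BB·BB·BB·CC·CC·CC·CC·CC·CC·CC·CC·CC·CC·CC·CC·CC·CC·CC·CC
    A ↦ BB
    B ↦ CC
    C ↦ AA  (constrained at step 0)

A->BB, B->CC, C->AA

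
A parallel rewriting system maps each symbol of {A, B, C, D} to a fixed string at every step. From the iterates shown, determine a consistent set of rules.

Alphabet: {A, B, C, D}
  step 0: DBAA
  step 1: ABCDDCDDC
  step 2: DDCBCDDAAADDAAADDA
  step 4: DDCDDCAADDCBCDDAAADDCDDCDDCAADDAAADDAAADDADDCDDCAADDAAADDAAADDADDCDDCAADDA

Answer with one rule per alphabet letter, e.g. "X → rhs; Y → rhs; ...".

A->DDC, B->BC, C->DDA, D->A

  step 1 ⇒ step 2: ABCDDCDDC ⇒ DDC·BC·DDA·A·A·DDA·A·A·DDA
    A ↦ DDC
    B ↦ BC
    C ↦ DDA
    D ↦ A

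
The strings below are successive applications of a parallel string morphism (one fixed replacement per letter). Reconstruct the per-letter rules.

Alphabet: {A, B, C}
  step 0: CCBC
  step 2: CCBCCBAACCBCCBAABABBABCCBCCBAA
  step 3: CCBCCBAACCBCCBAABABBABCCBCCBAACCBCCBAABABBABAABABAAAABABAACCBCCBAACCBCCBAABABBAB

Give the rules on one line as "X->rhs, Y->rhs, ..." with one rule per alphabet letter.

  step 2 ⇒ step 3: CCBCCBAACCBCCBAABABBABCCBCCBAA ⇒ CCB·CCB·AA·CCB·CCB·AA·BAB·BAB·CCB·CCB·AA·CCB·CCB·AA·BAB·BAB·AA·BAB·AA·AA·BAB·AA·CCB·CCB·AA·CCB·CCB·AA·BAB·BAB
    A ↦ BAB
    B ↦ AA
    C ↦ CCB

A->BAB, B->AA, C->CCB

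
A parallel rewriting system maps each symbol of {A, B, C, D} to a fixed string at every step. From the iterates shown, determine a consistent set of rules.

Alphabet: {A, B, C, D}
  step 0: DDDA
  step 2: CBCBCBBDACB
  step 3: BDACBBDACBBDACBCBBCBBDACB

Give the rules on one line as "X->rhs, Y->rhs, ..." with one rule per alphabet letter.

  step 2 ⇒ step 3: CBCBCBBDACB ⇒ BDA·CB·BDA·CB·BDA·CB·CB·B·CB·BDA·CB
    A ↦ CB
    B ↦ CB
    C ↦ BDA
    D ↦ B

A->CB, B->CB, C->BDA, D->B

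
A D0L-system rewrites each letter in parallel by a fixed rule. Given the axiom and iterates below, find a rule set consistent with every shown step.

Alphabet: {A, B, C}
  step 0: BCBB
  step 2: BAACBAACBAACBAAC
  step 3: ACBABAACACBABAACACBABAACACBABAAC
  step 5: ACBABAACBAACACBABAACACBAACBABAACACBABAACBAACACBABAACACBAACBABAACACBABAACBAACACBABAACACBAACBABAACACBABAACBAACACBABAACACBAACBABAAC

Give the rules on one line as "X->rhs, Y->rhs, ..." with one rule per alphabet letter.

A->BA, B->AC, C->AC

  step 2 ⇒ step 3: BAACBAACBAACBAAC ⇒ AC·BA·BA·AC·AC·BA·BA·AC·AC·BA·BA·AC·AC·BA·BA·AC
    A ↦ BA
    B ↦ AC
    C ↦ AC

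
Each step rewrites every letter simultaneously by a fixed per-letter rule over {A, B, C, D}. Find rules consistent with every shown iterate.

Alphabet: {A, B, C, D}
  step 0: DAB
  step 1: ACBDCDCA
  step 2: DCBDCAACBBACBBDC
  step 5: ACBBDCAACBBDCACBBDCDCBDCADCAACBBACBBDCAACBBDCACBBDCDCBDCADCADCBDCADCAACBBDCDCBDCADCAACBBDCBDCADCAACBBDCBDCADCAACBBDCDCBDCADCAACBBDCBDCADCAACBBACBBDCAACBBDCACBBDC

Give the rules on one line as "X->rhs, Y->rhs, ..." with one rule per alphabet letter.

A->DC, B->DCA, C->B, D->ACB

  step 1 ⇒ step 2: ACBDCDCA ⇒ DC·B·DCA·ACB·B·ACB·B·DC
    A ↦ DC
    B ↦ DCA
    C ↦ B
    D ↦ ACB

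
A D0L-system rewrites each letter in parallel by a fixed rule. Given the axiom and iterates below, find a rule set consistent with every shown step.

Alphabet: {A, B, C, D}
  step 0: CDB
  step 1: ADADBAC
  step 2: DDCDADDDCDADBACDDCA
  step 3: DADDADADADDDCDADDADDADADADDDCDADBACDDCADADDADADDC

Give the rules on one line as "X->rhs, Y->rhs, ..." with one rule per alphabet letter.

A->DDC, B->BAC, C->A, D->DAD

  step 2 ⇒ step 3: DDCDADDDCDADBACDDCA ⇒ DAD·DAD·A·DAD·DDC·DAD·DAD·DAD·A·DAD·DDC·DAD·BAC·DDC·A·DAD·DAD·A·DDC
    A ↦ DDC
    B ↦ BAC
    C ↦ A
    D ↦ DAD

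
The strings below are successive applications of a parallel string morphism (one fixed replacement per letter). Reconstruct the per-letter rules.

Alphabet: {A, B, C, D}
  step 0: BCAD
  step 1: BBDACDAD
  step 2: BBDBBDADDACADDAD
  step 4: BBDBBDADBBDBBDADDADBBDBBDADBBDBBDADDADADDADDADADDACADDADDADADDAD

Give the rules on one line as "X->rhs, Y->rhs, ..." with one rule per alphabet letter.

A->D, B->BBD, C->AC, D->AD

  step 1 ⇒ step 2: BBDACDAD ⇒ BBD·BBD·AD·D·AC·AD·D·AD
    A ↦ D
    B ↦ BBD
    C ↦ AC
    D ↦ AD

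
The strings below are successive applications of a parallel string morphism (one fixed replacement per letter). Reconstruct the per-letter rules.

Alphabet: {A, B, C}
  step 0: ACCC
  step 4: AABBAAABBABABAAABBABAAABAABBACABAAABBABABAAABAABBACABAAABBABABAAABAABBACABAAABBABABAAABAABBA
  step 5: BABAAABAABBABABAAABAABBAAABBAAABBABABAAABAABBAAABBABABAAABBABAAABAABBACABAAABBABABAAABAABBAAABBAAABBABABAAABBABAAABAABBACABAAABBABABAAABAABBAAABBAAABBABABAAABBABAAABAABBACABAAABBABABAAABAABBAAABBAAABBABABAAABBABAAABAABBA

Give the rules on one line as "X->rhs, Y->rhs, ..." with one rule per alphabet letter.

A->BA, B->AAB, C->CA

  step 4 ⇒ step 5: AABBAAABBABABAAABBABAAABAABBACABAAABBABABAAABAABBACABAAABBABABAAABAABBACABAAABBABABAAABAABBA ⇒ BA·BA·AAB·AAB·BA·BA·BA·AAB·AAB·BA·AAB·BA·AAB·BA·BA·BA·AAB·AAB·BA·AAB·BA·BA·BA·AAB·BA·BA·AAB·AAB·BA·CA·BA·AAB·BA·BA·BA·AAB·AAB·BA·AAB·BA·AAB·BA·BA·BA·AAB·BA·BA·AAB·AAB·BA·CA·BA·AAB·BA·BA·BA·AAB·AAB·BA·AAB·BA·AAB·BA·BA·BA·AAB·BA·BA·AAB·AAB·BA·CA·BA·AAB·BA·BA·BA·AAB·AAB·BA·AAB·BA·AAB·BA·BA·BA·AAB·BA·BA·AAB·AAB·BA
    A ↦ BA
    B ↦ AAB
    C ↦ CA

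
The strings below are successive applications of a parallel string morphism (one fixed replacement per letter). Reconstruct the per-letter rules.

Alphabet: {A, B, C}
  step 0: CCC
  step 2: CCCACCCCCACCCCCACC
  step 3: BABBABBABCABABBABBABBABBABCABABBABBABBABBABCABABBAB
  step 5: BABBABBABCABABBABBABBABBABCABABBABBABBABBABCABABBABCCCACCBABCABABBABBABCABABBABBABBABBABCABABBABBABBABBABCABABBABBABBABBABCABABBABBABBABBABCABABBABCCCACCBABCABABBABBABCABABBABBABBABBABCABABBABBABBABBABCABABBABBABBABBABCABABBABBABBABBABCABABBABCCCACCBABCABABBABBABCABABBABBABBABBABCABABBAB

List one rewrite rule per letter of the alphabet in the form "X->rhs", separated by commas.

A->CA, B->CC, C->BAB

  step 2 ⇒ step 3: CCCACCCCCACCCCCACC ⇒ BAB·BAB·BAB·CA·BAB·BAB·BAB·BAB·BAB·CA·BAB·BAB·BAB·BAB·BAB·CA·BAB·BAB
    A ↦ CA
    C ↦ BAB
    B ↦ CC  (constrained at step 3)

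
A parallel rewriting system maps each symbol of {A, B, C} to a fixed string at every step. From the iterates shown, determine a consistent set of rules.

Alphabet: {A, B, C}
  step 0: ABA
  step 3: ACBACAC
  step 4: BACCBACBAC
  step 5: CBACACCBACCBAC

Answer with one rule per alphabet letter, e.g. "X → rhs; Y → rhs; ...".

  step 4 ⇒ step 5: BACCBACBAC ⇒ C·B·AC·AC·C·B·AC·C·B·AC
    A ↦ B
    B ↦ C
    C ↦ AC

A->B, B->C, C->AC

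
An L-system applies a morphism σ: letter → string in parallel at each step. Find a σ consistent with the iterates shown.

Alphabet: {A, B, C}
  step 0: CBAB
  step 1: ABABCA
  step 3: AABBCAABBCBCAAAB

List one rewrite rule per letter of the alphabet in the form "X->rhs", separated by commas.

  step 0 ⇒ step 1: CBAB ⇒ AB·A·BC·A
    A ↦ BC
    B ↦ A
    C ↦ AB

A->BC, B->A, C->AB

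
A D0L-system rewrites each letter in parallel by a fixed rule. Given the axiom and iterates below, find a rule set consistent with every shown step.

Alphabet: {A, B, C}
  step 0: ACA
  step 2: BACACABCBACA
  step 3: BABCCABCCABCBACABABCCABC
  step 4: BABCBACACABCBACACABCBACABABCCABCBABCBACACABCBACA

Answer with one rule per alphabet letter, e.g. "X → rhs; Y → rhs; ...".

A->BC, B->BA, C->CA

  step 3 ⇒ step 4: BABCCABCCABCBACABABCCABC ⇒ BA·BC·BA·CA·CA·BC·BA·CA·CA·BC·BA·CA·BA·BC·CA·BC·BA·BC·BA·CA·CA·BC·BA·CA
    A ↦ BC
    B ↦ BA
    C ↦ CA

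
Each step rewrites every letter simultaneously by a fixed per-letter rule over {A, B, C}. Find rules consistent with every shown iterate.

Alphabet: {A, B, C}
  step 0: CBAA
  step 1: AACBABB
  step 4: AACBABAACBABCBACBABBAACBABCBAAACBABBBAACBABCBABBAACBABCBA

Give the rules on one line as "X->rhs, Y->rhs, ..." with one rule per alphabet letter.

A->B, B->CBA, C->AA

  step 0 ⇒ step 1: CBAA ⇒ AA·CBA·B·B
    A ↦ B
    B ↦ CBA
    C ↦ AA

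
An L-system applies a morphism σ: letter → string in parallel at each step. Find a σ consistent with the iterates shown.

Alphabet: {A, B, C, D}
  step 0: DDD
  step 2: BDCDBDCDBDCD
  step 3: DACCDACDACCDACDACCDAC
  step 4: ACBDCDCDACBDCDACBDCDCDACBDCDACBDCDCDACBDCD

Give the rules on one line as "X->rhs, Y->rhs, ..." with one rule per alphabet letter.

  step 3 ⇒ step 4: DACCDACDACCDACDACCDAC ⇒ AC·BD·CD·CD·AC·BD·CD·AC·BD·CD·CD·AC·BD·CD·AC·BD·CD·CD·AC·BD·CD
    A ↦ BD
    C ↦ CD
    D ↦ AC
  step 2 ⇒ step 3: BDCDBDCDBDCD ⇒ D·AC·CD·AC·D·AC·CD·AC·D·AC·CD·AC
    B ↦ D

A->BD, B->D, C->CD, D->AC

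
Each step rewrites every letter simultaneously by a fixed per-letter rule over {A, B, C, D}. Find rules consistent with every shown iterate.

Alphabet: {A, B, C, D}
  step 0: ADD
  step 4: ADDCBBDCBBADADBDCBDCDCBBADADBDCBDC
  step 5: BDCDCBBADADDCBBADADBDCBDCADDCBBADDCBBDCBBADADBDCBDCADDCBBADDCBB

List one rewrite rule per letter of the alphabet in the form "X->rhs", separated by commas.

A->B, B->AD, C->BB, D->DC

  step 4 ⇒ step 5: ADDCBBDCBBADADBDCBDCDCBBADADBDCBDC ⇒ B·DC·DC·BB·AD·AD·DC·BB·AD·AD·B·DC·B·DC·AD·DC·BB·AD·DC·BB·DC·BB·AD·AD·B·DC·B·DC·AD·DC·BB·AD·DC·BB
    A ↦ B
    B ↦ AD
    C ↦ BB
    D ↦ DC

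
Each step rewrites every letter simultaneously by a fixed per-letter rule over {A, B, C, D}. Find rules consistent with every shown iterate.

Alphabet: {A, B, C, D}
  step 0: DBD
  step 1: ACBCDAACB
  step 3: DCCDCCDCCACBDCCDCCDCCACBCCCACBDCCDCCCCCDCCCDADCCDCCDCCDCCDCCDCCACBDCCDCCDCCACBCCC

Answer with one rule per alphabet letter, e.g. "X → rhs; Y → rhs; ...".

A->CCC, B->CDA, C->DCC, D->ACB

  step 0 ⇒ step 1: DBD ⇒ ACB·CDA·ACB
    B ↦ CDA
    D ↦ ACB
    A ↦ CCC  (constrained at step 1)
    C ↦ DCC  (constrained at step 1)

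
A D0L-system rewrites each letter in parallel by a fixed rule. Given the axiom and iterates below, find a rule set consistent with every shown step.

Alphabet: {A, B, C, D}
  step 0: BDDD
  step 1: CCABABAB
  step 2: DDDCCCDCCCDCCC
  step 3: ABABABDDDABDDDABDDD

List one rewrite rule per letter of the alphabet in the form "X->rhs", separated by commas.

  step 2 ⇒ step 3: DDDCCCDCCCDCCC ⇒ AB·AB·AB·D·D·D·AB·D·D·D·AB·D·D·D
    C ↦ D
    D ↦ AB
  step 1 ⇒ step 2: CCABABAB ⇒ D·D·DC·CC·DC·CC·DC·CC
    A ↦ DC
  step 0 ⇒ step 1: BDDD ⇒ CC·AB·AB·AB
    B ↦ CC

A->DC, B->CC, C->D, D->AB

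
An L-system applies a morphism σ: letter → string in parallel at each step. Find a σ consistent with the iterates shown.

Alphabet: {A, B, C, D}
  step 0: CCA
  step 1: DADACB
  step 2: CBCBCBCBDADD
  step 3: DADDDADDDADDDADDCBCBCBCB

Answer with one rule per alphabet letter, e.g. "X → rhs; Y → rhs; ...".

  step 2 ⇒ step 3: CBCBCBCBDADD ⇒ DA·DD·DA·DD·DA·DD·DA·DD·CB·CB·CB·CB
    A ↦ CB
    B ↦ DD
    C ↦ DA
    D ↦ CB

A->CB, B->DD, C->DA, D->CB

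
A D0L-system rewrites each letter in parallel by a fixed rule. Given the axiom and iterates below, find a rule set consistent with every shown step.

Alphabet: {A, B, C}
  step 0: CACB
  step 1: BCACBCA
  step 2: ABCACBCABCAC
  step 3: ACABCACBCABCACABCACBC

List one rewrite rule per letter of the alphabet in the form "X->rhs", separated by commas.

  step 2 ⇒ step 3: ABCACBCABCAC ⇒ AC·A·BC·AC·BC·A·BC·AC·A·BC·AC·BC
    A ↦ AC
    B ↦ A
    C ↦ BC

A->AC, B->A, C->BC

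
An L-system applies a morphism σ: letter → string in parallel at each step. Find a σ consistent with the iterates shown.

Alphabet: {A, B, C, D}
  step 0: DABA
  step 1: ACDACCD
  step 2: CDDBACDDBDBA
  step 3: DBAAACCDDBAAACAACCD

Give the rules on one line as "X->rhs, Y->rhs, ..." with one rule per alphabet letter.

  step 2 ⇒ step 3: CDDBACDDBDBA ⇒ DB·A·A·AC·CD·DB·A·A·AC·A·AC·CD
    A ↦ CD
    B ↦ AC
    C ↦ DB
    D ↦ A

A->CD, B->AC, C->DB, D->A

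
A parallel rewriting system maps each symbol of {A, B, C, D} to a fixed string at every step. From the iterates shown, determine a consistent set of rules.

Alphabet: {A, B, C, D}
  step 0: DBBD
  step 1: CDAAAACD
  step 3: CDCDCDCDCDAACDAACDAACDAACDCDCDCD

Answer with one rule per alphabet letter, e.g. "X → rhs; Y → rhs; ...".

  step 0 ⇒ step 1: DBBD ⇒ CD·AA·AA·CD
    B ↦ AA
    D ↦ CD
    A ↦ CB  (constrained at step 1)
    C ↦ CD  (constrained at step 1)

A->CB, B->AA, C->CD, D->CD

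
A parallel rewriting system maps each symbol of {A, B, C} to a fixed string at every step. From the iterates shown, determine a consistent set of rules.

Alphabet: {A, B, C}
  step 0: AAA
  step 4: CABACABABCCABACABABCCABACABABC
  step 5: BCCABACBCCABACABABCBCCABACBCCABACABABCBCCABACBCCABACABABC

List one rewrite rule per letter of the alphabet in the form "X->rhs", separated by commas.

A->C, B->ABA, C->BC

  step 4 ⇒ step 5: CABACABABCCABACABABCCABACABABC ⇒ BC·C·ABA·C·BC·C·ABA·C·ABA·BC·BC·C·ABA·C·BC·C·ABA·C·ABA·BC·BC·C·ABA·C·BC·C·ABA·C·ABA·BC
    A ↦ C
    B ↦ ABA
    C ↦ BC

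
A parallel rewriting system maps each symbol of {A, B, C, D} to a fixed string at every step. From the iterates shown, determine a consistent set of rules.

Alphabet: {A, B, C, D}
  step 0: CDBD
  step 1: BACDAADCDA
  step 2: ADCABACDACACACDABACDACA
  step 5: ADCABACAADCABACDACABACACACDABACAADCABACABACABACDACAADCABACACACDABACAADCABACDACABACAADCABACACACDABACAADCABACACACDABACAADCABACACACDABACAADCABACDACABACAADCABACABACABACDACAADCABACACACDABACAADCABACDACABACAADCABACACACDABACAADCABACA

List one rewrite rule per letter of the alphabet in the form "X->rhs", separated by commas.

A->CA, B->AD, C->BA, D->CDA

  step 1 ⇒ step 2: BACDAADCDA ⇒ AD·CA·BA·CDA·CA·CA·CDA·BA·CDA·CA
    A ↦ CA
    B ↦ AD
    C ↦ BA
    D ↦ CDA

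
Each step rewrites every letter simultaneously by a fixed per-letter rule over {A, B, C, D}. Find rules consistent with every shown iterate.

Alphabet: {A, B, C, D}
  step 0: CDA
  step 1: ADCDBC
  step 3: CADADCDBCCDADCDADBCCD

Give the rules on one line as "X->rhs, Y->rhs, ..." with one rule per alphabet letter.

A->BC, B->C, C->AD, D->CD

  step 0 ⇒ step 1: CDA ⇒ AD·CD·BC
    A ↦ BC
    C ↦ AD
    D ↦ CD
    B ↦ C  (constrained at step 1)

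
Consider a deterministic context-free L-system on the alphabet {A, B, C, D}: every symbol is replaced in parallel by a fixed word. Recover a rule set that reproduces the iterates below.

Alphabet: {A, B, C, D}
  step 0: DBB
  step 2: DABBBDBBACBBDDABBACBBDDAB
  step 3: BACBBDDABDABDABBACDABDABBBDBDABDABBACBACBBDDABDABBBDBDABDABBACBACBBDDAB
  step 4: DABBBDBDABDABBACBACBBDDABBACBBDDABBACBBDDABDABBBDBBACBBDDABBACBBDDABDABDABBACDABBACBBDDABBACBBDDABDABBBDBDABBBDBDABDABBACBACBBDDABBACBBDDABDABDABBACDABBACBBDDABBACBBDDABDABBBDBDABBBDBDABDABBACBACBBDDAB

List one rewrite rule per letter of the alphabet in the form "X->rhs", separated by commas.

A->BBD, B->DAB, C->B, D->BAC

  step 3 ⇒ step 4: BACBBDDABDABDABBACDABDABBBDBDABDABBACBACBBDDABDABBBDBDABDABBACBACBBDDAB ⇒ DAB·BBD·B·DAB·DAB·BAC·BAC·BBD·DAB·BAC·BBD·DAB·BAC·BBD·DAB·DAB·BBD·B·BAC·BBD·DAB·BAC·BBD·DAB·DAB·DAB·BAC·DAB·BAC·BBD·DAB·BAC·BBD·DAB·DAB·BBD·B·DAB·BBD·B·DAB·DAB·BAC·BAC·BBD·DAB·BAC·BBD·DAB·DAB·DAB·BAC·DAB·BAC·BBD·DAB·BAC·BBD·DAB·DAB·BBD·B·DAB·BBD·B·DAB·DAB·BAC·BAC·BBD·DAB
    A ↦ BBD
    B ↦ DAB
    C ↦ B
    D ↦ BAC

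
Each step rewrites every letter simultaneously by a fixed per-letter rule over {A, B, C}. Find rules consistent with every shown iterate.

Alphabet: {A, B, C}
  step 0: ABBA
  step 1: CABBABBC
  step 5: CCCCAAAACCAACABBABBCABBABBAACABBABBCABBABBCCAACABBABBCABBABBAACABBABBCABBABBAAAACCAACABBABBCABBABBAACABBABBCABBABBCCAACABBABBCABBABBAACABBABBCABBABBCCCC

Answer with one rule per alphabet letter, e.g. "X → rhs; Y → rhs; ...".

  step 0 ⇒ step 1: ABBA ⇒ C·ABB·ABB·C
    A ↦ C
    B ↦ ABB
    C ↦ AA  (constrained at step 1)

A->C, B->ABB, C->AA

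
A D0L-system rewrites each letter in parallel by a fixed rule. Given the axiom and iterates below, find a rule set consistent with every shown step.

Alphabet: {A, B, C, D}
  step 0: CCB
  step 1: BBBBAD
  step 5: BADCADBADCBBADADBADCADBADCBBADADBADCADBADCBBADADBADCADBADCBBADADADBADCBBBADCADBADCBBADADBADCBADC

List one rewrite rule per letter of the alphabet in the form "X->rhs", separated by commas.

A->BA, B->AD, C->BB, D->DC

  step 0 ⇒ step 1: CCB ⇒ BB·BB·AD
    B ↦ AD
    C ↦ BB
    A ↦ BA  (constrained at step 1)
    D ↦ DC  (constrained at step 1)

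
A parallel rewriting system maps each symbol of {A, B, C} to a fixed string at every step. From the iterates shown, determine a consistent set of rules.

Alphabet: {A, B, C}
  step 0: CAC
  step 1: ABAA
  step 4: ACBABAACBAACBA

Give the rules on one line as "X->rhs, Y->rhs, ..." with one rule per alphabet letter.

  step 0 ⇒ step 1: CAC ⇒ A·BA·A
    A ↦ BA
    C ↦ A
    B ↦ C  (constrained at step 1)

A->BA, B->C, C->A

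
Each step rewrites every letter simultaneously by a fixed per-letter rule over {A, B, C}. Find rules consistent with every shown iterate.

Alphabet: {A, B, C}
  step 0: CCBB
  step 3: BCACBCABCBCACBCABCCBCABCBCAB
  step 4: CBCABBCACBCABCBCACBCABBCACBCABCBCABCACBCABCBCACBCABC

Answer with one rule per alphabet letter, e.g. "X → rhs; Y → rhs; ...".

A->B, B->C, C->BCA

  step 3 ⇒ step 4: BCACBCABCBCACBCABCCBCABCBCAB ⇒ C·BCA·B·BCA·C·BCA·B·C·BCA·C·BCA·B·BCA·C·BCA·B·C·BCA·BCA·C·BCA·B·C·BCA·C·BCA·B·C
    A ↦ B
    B ↦ C
    C ↦ BCA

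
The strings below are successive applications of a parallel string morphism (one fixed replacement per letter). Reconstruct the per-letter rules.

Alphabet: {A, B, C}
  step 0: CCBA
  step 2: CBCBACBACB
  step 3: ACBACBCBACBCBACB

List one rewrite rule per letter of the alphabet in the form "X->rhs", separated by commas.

A->CB, B->CB, C->A

  step 2 ⇒ step 3: CBCBACBACB ⇒ A·CB·A·CB·CB·A·CB·CB·A·CB
    A ↦ CB
    B ↦ CB
    C ↦ A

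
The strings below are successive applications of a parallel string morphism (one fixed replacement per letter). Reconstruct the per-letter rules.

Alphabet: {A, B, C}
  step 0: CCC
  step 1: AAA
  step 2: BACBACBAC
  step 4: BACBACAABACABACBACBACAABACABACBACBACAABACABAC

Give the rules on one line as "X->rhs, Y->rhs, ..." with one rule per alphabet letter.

A->BAC, B->AA, C->A

  step 1 ⇒ step 2: AAA ⇒ BAC·BAC·BAC
    A ↦ BAC
    B ↦ AA  (constrained at step 2)
  step 0 ⇒ step 1: CCC ⇒ A·A·A
    C ↦ A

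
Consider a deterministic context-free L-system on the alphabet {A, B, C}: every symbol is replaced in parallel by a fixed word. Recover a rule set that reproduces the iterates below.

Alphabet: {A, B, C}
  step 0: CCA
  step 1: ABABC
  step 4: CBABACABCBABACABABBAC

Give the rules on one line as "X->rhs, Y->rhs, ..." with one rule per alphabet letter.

A->C, B->BA, C->AB

  step 0 ⇒ step 1: CCA ⇒ AB·AB·C
    A ↦ C
    C ↦ AB
    B ↦ BA  (constrained at step 1)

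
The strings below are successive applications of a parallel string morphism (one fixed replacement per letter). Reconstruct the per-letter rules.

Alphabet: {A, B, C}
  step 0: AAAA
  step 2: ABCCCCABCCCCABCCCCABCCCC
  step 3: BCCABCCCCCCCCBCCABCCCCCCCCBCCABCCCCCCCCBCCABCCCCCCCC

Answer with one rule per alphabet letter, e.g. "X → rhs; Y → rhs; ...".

A->BCC, B->AB, C->CC

  step 2 ⇒ step 3: ABCCCCABCCCCABCCCCABCCCC ⇒ BCC·AB·CC·CC·CC·CC·BCC·AB·CC·CC·CC·CC·BCC·AB·CC·CC·CC·CC·BCC·AB·CC·CC·CC·CC
    A ↦ BCC
    B ↦ AB
    C ↦ CC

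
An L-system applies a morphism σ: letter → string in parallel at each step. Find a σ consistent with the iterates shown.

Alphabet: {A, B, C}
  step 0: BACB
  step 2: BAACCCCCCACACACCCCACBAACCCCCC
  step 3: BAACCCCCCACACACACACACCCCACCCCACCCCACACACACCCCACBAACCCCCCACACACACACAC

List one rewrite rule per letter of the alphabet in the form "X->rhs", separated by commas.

A->CCC, B->BAA, C->AC

  step 2 ⇒ step 3: BAACCCCCCACACACCCCACBAACCCCCC ⇒ BAA·CCC·CCC·AC·AC·AC·AC·AC·AC·CCC·AC·CCC·AC·CCC·AC·AC·AC·AC·CCC·AC·BAA·CCC·CCC·AC·AC·AC·AC·AC·AC
    A ↦ CCC
    B ↦ BAA
    C ↦ AC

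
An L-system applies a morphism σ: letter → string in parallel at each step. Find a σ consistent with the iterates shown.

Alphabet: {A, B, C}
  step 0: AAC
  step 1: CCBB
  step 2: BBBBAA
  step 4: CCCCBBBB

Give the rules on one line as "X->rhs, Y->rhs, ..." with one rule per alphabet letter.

A->C, B->A, C->BB

  step 1 ⇒ step 2: CCBB ⇒ BB·BB·A·A
    B ↦ A
    C ↦ BB
  step 0 ⇒ step 1: AAC ⇒ C·C·BB
    A ↦ C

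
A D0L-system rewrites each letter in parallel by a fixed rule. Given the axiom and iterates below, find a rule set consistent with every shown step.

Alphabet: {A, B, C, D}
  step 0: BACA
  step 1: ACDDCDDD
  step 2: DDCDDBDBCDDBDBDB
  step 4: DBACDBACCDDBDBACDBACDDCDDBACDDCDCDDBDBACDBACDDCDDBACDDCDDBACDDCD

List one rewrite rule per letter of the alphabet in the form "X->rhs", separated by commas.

  step 1 ⇒ step 2: ACDDCDDD ⇒ DD·CD·DB·DB·CD·DB·DB·DB
    A ↦ DD
    C ↦ CD
    D ↦ DB
  step 0 ⇒ step 1: BACA ⇒ AC·DD·CD·DD
    B ↦ AC

A->DD, B->AC, C->CD, D->DB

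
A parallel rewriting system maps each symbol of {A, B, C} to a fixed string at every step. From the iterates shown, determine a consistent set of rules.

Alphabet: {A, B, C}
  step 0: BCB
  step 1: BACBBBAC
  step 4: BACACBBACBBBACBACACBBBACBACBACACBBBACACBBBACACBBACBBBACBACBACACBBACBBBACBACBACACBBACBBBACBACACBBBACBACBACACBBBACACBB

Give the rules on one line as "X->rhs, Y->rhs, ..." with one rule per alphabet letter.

A->AC, B->BAC, C->BB

  step 0 ⇒ step 1: BCB ⇒ BAC·BB·BAC
    B ↦ BAC
    C ↦ BB
    A ↦ AC  (constrained at step 1)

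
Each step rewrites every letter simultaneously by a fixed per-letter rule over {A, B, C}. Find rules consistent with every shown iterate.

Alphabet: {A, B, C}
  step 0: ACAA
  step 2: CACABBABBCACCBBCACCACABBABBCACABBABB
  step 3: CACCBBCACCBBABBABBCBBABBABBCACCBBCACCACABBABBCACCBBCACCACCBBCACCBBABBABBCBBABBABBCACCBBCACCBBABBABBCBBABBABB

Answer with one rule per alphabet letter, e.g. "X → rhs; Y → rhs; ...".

  step 2 ⇒ step 3: CACABBABBCACCBBCACCACABBABBCACABBABB ⇒ CAC·CBB·CAC·CBB·ABB·ABB·CBB·ABB·ABB·CAC·CBB·CAC·CAC·ABB·ABB·CAC·CBB·CAC·CAC·CBB·CAC·CBB·ABB·ABB·CBB·ABB·ABB·CAC·CBB·CAC·CBB·ABB·ABB·CBB·ABB·ABB
    A ↦ CBB
    B ↦ ABB
    C ↦ CAC

A->CBB, B->ABB, C->CAC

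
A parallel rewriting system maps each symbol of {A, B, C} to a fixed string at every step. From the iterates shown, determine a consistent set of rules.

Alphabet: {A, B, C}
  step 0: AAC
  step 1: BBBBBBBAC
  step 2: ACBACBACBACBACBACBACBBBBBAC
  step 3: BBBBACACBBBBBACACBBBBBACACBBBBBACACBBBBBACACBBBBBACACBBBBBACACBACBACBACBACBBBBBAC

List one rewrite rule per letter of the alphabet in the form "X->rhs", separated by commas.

  step 2 ⇒ step 3: ACBACBACBACBACBACBACBBBBBAC ⇒ BBB·BAC·ACB·BBB·BAC·ACB·BBB·BAC·ACB·BBB·BAC·ACB·BBB·BAC·ACB·BBB·BAC·ACB·BBB·BAC·ACB·ACB·ACB·ACB·ACB·BBB·BAC
    A ↦ BBB
    B ↦ ACB
    C ↦ BAC

A->BBB, B->ACB, C->BAC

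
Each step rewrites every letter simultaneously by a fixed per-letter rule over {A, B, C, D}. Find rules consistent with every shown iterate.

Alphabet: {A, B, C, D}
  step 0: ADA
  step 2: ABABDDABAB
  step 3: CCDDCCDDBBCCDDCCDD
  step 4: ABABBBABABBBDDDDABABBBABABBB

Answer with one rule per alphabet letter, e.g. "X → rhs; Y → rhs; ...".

  step 3 ⇒ step 4: CCDDCCDDBBCCDDCCDD ⇒ AB·AB·B·B·AB·AB·B·B·DD·DD·AB·AB·B·B·AB·AB·B·B
    B ↦ DD
    C ↦ AB
    D ↦ B
  step 2 ⇒ step 3: ABABDDABAB ⇒ CC·DD·CC·DD·B·B·CC·DD·CC·DD
    A ↦ CC

A->CC, B->DD, C->AB, D->B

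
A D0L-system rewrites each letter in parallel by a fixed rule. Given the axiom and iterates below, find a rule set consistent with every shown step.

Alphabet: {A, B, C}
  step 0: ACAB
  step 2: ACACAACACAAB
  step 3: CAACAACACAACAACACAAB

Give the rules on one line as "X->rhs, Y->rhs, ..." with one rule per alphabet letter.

  step 2 ⇒ step 3: ACACAACACAAB ⇒ CA·A·CA·A·CA·CA·A·CA·A·CA·CA·AB
    A ↦ CA
    B ↦ AB
    C ↦ A

A->CA, B->AB, C->A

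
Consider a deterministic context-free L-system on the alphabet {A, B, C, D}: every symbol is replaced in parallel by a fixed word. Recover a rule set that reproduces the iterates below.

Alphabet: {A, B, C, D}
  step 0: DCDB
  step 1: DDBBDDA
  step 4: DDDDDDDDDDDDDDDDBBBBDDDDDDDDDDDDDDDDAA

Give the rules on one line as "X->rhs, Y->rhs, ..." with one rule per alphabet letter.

A->C, B->A, C->BB, D->DD

  step 0 ⇒ step 1: DCDB ⇒ DD·BB·DD·A
    B ↦ A
    C ↦ BB
    D ↦ DD
    A ↦ C  (constrained at step 1)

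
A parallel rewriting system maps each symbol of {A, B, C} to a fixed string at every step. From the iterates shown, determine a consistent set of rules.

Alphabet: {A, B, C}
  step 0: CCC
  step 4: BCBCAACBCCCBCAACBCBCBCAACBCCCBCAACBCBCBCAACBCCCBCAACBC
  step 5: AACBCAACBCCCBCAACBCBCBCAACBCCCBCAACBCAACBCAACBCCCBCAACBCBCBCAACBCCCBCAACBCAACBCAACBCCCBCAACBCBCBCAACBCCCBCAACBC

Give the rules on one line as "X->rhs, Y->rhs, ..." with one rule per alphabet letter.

  step 4 ⇒ step 5: BCBCAACBCCCBCAACBCBCBCAACBCCCBCAACBCBCBCAACBCCCBCAACBC ⇒ AAC·BC·AAC·BC·C·C·BC·AAC·BC·BC·BC·AAC·BC·C·C·BC·AAC·BC·AAC·BC·AAC·BC·C·C·BC·AAC·BC·BC·BC·AAC·BC·C·C·BC·AAC·BC·AAC·BC·AAC·BC·C·C·BC·AAC·BC·BC·BC·AAC·BC·C·C·BC·AAC·BC
    A ↦ C
    B ↦ AAC
    C ↦ BC

A->C, B->AAC, C->BC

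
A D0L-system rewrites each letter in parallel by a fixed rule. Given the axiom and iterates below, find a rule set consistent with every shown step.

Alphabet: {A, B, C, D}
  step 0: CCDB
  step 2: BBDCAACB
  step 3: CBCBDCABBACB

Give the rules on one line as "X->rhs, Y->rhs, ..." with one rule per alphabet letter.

A->B, B->CB, C->A, D->DC

  step 2 ⇒ step 3: BBDCAACB ⇒ CB·CB·DC·A·B·B·A·CB
    A ↦ B
    B ↦ CB
    C ↦ A
    D ↦ DC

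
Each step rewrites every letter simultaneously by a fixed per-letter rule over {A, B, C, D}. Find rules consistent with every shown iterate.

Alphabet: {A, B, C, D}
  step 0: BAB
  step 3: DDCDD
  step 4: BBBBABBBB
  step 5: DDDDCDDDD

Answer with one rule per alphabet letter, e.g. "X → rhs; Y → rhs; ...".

A->C, B->D, C->A, D->BB

  step 4 ⇒ step 5: BBBBABBBB ⇒ D·D·D·D·C·D·D·D·D
    A ↦ C
    B ↦ D
  step 3 ⇒ step 4: DDCDD ⇒ BB·BB·A·BB·BB
    C ↦ A
  step 3 ⇒ step 4: DDCDD ⇒ BB·BB·A·BB·BB
    D ↦ BB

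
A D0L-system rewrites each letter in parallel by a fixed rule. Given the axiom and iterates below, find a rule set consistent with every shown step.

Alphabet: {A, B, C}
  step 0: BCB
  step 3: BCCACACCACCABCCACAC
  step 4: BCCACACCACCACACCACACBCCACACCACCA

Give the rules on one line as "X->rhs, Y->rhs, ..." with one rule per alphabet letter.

A->C, B->BC, C->CA

  step 3 ⇒ step 4: BCCACACCACCABCCACAC ⇒ BC·CA·CA·C·CA·C·CA·CA·C·CA·CA·C·BC·CA·CA·C·CA·C·CA
    A ↦ C
    B ↦ BC
    C ↦ CA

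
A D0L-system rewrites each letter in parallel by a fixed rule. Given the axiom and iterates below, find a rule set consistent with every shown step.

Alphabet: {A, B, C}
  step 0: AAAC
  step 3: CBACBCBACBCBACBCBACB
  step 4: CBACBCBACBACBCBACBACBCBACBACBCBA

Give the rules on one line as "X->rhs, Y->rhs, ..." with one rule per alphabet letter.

A->CB, B->A, C->CB

  step 3 ⇒ step 4: CBACBCBACBCBACBCBACB ⇒ CB·A·CB·CB·A·CB·A·CB·CB·A·CB·A·CB·CB·A·CB·A·CB·CB·A
    A ↦ CB
    B ↦ A
    C ↦ CB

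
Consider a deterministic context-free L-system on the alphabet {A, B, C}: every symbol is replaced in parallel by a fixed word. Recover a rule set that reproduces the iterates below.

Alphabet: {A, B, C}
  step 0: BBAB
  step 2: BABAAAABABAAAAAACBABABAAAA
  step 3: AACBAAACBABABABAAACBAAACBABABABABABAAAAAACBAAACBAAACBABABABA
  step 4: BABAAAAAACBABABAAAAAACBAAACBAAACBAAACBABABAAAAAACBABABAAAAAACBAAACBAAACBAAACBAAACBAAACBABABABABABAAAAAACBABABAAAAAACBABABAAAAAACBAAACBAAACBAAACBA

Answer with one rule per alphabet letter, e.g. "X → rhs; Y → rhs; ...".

  step 3 ⇒ step 4: AACBAAACBABABABAAACBAAACBABABABABABAAAAAACBAAACBAAACBABABABA ⇒ BA·BA·AAA·AAC·BA·BA·BA·AAA·AAC·BA·AAC·BA·AAC·BA·AAC·BA·BA·BA·AAA·AAC·BA·BA·BA·AAA·AAC·BA·AAC·BA·AAC·BA·AAC·BA·AAC·BA·AAC·BA·BA·BA·BA·BA·BA·AAA·AAC·BA·BA·BA·AAA·AAC·BA·BA·BA·AAA·AAC·BA·AAC·BA·AAC·BA·AAC·BA
    A ↦ BA
    B ↦ AAC
    C ↦ AAA

A->BA, B->AAC, C->AAA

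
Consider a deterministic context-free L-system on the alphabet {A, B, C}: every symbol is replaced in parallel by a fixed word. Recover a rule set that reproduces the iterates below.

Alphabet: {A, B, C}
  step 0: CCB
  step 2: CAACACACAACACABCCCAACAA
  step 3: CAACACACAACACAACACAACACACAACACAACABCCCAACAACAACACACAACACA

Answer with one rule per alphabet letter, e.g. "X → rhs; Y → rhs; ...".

A->CA, B->BCC, C->CAA

  step 2 ⇒ step 3: CAACACACAACACABCCCAACAA ⇒ CAA·CA·CA·CAA·CA·CAA·CA·CAA·CA·CA·CAA·CA·CAA·CA·BCC·CAA·CAA·CAA·CA·CA·CAA·CA·CA
    A ↦ CA
    B ↦ BCC
    C ↦ CAA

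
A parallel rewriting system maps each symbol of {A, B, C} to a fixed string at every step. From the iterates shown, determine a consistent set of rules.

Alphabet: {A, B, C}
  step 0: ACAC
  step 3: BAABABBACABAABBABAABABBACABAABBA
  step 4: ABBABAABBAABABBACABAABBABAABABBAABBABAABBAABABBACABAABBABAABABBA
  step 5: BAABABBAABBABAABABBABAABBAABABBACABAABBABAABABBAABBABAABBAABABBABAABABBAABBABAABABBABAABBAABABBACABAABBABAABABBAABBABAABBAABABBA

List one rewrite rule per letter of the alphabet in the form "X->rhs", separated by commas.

  step 4 ⇒ step 5: ABBABAABBAABABBACABAABBABAABABBAABBABAABBAABABBACABAABBABAABABBA ⇒ BA·AB·AB·BA·AB·BA·BA·AB·AB·BA·BA·AB·BA·AB·AB·BA·CA·BA·AB·BA·BA·AB·AB·BA·AB·BA·BA·AB·BA·AB·AB·BA·BA·AB·AB·BA·AB·BA·BA·AB·AB·BA·BA·AB·BA·AB·AB·BA·CA·BA·AB·BA·BA·AB·AB·BA·AB·BA·BA·AB·BA·AB·AB·BA
    A ↦ BA
    B ↦ AB
    C ↦ CA

A->BA, B->AB, C->CA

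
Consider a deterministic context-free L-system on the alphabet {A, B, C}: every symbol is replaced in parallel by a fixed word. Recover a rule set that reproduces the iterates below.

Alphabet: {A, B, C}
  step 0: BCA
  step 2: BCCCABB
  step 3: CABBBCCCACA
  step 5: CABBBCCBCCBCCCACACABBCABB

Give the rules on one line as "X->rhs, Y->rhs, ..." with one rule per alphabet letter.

  step 2 ⇒ step 3: BCCCABB ⇒ CA·B·B·B·CC·CA·CA
    A ↦ CC
    B ↦ CA
    C ↦ B

A->CC, B->CA, C->B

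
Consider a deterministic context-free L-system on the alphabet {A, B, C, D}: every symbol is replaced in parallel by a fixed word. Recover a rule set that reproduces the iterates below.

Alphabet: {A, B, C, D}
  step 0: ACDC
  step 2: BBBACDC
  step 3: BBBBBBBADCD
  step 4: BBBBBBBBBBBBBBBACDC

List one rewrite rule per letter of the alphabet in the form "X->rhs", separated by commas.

A->BA, B->BB, C->D, D->C

  step 3 ⇒ step 4: BBBBBBBADCD ⇒ BB·BB·BB·BB·BB·BB·BB·BA·C·D·C
    A ↦ BA
    B ↦ BB
    C ↦ D
    D ↦ C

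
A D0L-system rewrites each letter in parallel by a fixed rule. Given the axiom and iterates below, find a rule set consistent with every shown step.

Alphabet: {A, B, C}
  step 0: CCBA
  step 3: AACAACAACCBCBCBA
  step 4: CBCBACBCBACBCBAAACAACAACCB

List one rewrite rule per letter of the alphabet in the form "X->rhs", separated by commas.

  step 3 ⇒ step 4: AACAACAACCBCBCBA ⇒ CB·CB·A·CB·CB·A·CB·CB·A·A·AC·A·AC·A·AC·CB
    A ↦ CB
    B ↦ AC
    C ↦ A

A->CB, B->AC, C->A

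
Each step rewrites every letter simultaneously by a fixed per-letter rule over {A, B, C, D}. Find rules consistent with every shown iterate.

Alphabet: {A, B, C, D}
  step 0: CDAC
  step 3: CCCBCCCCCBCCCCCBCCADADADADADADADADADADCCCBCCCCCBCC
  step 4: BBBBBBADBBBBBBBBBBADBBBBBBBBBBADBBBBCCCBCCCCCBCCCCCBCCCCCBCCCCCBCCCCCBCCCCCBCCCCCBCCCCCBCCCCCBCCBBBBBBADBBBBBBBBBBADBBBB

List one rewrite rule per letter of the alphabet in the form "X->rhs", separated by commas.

  step 3 ⇒ step 4: CCCBCCCCCBCCCCCBCCADADADADADADADADADADCCCBCCCCCBCC ⇒ BB·BB·BB·AD·BB·BB·BB·BB·BB·AD·BB·BB·BB·BB·BB·AD·BB·BB·CCC·BCC·CCC·BCC·CCC·BCC·CCC·BCC·CCC·BCC·CCC·BCC·CCC·BCC·CCC·BCC·CCC·BCC·CCC·BCC·BB·BB·BB·AD·BB·BB·BB·BB·BB·AD·BB·BB
    A ↦ CCC
    B ↦ AD
    C ↦ BB
    D ↦ BCC

A->CCC, B->AD, C->BB, D->BCC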